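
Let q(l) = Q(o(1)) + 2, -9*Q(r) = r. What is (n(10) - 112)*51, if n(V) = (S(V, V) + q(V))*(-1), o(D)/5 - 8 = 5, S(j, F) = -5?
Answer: -15572/3 ≈ -5190.7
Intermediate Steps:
o(D) = 65 (o(D) = 40 + 5*5 = 40 + 25 = 65)
Q(r) = -r/9
q(l) = -47/9 (q(l) = -⅑*65 + 2 = -65/9 + 2 = -47/9)
n(V) = 92/9 (n(V) = (-5 - 47/9)*(-1) = -92/9*(-1) = 92/9)
(n(10) - 112)*51 = (92/9 - 112)*51 = -916/9*51 = -15572/3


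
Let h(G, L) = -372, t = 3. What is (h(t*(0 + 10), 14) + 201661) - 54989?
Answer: 146300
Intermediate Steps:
(h(t*(0 + 10), 14) + 201661) - 54989 = (-372 + 201661) - 54989 = 201289 - 54989 = 146300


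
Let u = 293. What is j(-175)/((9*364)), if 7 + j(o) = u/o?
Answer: -253/95550 ≈ -0.0026478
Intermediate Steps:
j(o) = -7 + 293/o
j(-175)/((9*364)) = (-7 + 293/(-175))/((9*364)) = (-7 + 293*(-1/175))/3276 = (-7 - 293/175)*(1/3276) = -1518/175*1/3276 = -253/95550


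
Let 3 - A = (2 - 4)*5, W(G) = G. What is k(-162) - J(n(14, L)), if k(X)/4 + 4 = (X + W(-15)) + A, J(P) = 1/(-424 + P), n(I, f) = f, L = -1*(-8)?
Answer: -279551/416 ≈ -672.00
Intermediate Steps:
L = 8
A = 13 (A = 3 - (2 - 4)*5 = 3 - (-2)*5 = 3 - 1*(-10) = 3 + 10 = 13)
k(X) = -24 + 4*X (k(X) = -16 + 4*((X - 15) + 13) = -16 + 4*((-15 + X) + 13) = -16 + 4*(-2 + X) = -16 + (-8 + 4*X) = -24 + 4*X)
k(-162) - J(n(14, L)) = (-24 + 4*(-162)) - 1/(-424 + 8) = (-24 - 648) - 1/(-416) = -672 - 1*(-1/416) = -672 + 1/416 = -279551/416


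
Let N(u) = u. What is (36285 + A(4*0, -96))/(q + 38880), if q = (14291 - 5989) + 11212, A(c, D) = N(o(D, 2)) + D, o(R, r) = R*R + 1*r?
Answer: 45407/58394 ≈ 0.77760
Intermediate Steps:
o(R, r) = r + R² (o(R, r) = R² + r = r + R²)
A(c, D) = 2 + D + D² (A(c, D) = (2 + D²) + D = 2 + D + D²)
q = 19514 (q = 8302 + 11212 = 19514)
(36285 + A(4*0, -96))/(q + 38880) = (36285 + (2 - 96 + (-96)²))/(19514 + 38880) = (36285 + (2 - 96 + 9216))/58394 = (36285 + 9122)*(1/58394) = 45407*(1/58394) = 45407/58394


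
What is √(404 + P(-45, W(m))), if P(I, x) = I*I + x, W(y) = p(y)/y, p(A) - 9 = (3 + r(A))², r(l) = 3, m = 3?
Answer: 2*√611 ≈ 49.437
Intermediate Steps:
p(A) = 45 (p(A) = 9 + (3 + 3)² = 9 + 6² = 9 + 36 = 45)
W(y) = 45/y
P(I, x) = x + I² (P(I, x) = I² + x = x + I²)
√(404 + P(-45, W(m))) = √(404 + (45/3 + (-45)²)) = √(404 + (45*(⅓) + 2025)) = √(404 + (15 + 2025)) = √(404 + 2040) = √2444 = 2*√611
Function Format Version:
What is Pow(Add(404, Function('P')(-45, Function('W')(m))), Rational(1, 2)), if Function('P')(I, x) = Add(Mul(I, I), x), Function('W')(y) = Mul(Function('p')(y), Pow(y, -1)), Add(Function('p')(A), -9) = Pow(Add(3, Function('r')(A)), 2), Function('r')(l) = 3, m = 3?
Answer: Mul(2, Pow(611, Rational(1, 2))) ≈ 49.437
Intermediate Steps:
Function('p')(A) = 45 (Function('p')(A) = Add(9, Pow(Add(3, 3), 2)) = Add(9, Pow(6, 2)) = Add(9, 36) = 45)
Function('W')(y) = Mul(45, Pow(y, -1))
Function('P')(I, x) = Add(x, Pow(I, 2)) (Function('P')(I, x) = Add(Pow(I, 2), x) = Add(x, Pow(I, 2)))
Pow(Add(404, Function('P')(-45, Function('W')(m))), Rational(1, 2)) = Pow(Add(404, Add(Mul(45, Pow(3, -1)), Pow(-45, 2))), Rational(1, 2)) = Pow(Add(404, Add(Mul(45, Rational(1, 3)), 2025)), Rational(1, 2)) = Pow(Add(404, Add(15, 2025)), Rational(1, 2)) = Pow(Add(404, 2040), Rational(1, 2)) = Pow(2444, Rational(1, 2)) = Mul(2, Pow(611, Rational(1, 2)))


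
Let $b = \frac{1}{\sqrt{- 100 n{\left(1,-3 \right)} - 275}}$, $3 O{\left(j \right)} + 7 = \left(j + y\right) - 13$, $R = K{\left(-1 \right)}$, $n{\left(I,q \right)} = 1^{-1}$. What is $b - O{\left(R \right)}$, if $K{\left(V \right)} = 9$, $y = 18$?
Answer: $- \frac{7}{3} - \frac{i \sqrt{15}}{75} \approx -2.3333 - 0.05164 i$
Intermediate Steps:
$n{\left(I,q \right)} = 1$
$R = 9$
$O{\left(j \right)} = - \frac{2}{3} + \frac{j}{3}$ ($O{\left(j \right)} = - \frac{7}{3} + \frac{\left(j + 18\right) - 13}{3} = - \frac{7}{3} + \frac{\left(18 + j\right) - 13}{3} = - \frac{7}{3} + \frac{5 + j}{3} = - \frac{7}{3} + \left(\frac{5}{3} + \frac{j}{3}\right) = - \frac{2}{3} + \frac{j}{3}$)
$b = - \frac{i \sqrt{15}}{75}$ ($b = \frac{1}{\sqrt{\left(-100\right) 1 - 275}} = \frac{1}{\sqrt{-100 - 275}} = \frac{1}{\sqrt{-375}} = \frac{1}{5 i \sqrt{15}} = - \frac{i \sqrt{15}}{75} \approx - 0.05164 i$)
$b - O{\left(R \right)} = - \frac{i \sqrt{15}}{75} - \left(- \frac{2}{3} + \frac{1}{3} \cdot 9\right) = - \frac{i \sqrt{15}}{75} - \left(- \frac{2}{3} + 3\right) = - \frac{i \sqrt{15}}{75} - \frac{7}{3} = - \frac{7}{3} - \frac{i \sqrt{15}}{75}$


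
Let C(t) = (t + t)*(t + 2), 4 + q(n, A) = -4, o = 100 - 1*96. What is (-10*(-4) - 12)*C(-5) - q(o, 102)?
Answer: 848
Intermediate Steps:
o = 4 (o = 100 - 96 = 4)
q(n, A) = -8 (q(n, A) = -4 - 4 = -8)
C(t) = 2*t*(2 + t) (C(t) = (2*t)*(2 + t) = 2*t*(2 + t))
(-10*(-4) - 12)*C(-5) - q(o, 102) = (-10*(-4) - 12)*(2*(-5)*(2 - 5)) - 1*(-8) = (40 - 12)*(2*(-5)*(-3)) + 8 = 28*30 + 8 = 840 + 8 = 848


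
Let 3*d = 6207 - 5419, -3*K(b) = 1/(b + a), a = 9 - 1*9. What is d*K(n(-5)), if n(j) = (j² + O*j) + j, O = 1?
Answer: -788/135 ≈ -5.8370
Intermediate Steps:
a = 0 (a = 9 - 9 = 0)
n(j) = j² + 2*j (n(j) = (j² + 1*j) + j = (j² + j) + j = (j + j²) + j = j² + 2*j)
K(b) = -1/(3*b) (K(b) = -1/(3*(b + 0)) = -1/(3*b))
d = 788/3 (d = (6207 - 5419)/3 = (⅓)*788 = 788/3 ≈ 262.67)
d*K(n(-5)) = 788*(-(-1/(5*(2 - 5)))/3)/3 = 788*(-1/(3*((-5*(-3)))))/3 = 788*(-⅓/15)/3 = 788*(-⅓*1/15)/3 = (788/3)*(-1/45) = -788/135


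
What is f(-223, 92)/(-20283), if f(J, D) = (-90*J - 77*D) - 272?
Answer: -4238/6761 ≈ -0.62683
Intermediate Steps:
f(J, D) = -272 - 90*J - 77*D
f(-223, 92)/(-20283) = (-272 - 90*(-223) - 77*92)/(-20283) = (-272 + 20070 - 7084)*(-1/20283) = 12714*(-1/20283) = -4238/6761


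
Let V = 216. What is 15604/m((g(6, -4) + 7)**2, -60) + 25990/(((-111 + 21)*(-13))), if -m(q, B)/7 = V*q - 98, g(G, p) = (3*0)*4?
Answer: 94473065/4294017 ≈ 22.001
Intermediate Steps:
g(G, p) = 0 (g(G, p) = 0*4 = 0)
m(q, B) = 686 - 1512*q (m(q, B) = -7*(216*q - 98) = -7*(-98 + 216*q) = 686 - 1512*q)
15604/m((g(6, -4) + 7)**2, -60) + 25990/(((-111 + 21)*(-13))) = 15604/(686 - 1512*(0 + 7)**2) + 25990/(((-111 + 21)*(-13))) = 15604/(686 - 1512*7**2) + 25990/((-90*(-13))) = 15604/(686 - 1512*49) + 25990/1170 = 15604/(686 - 74088) + 25990*(1/1170) = 15604/(-73402) + 2599/117 = 15604*(-1/73402) + 2599/117 = -7802/36701 + 2599/117 = 94473065/4294017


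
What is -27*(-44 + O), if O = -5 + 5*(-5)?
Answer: 1998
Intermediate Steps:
O = -30 (O = -5 - 25 = -30)
-27*(-44 + O) = -27*(-44 - 30) = -27*(-74) = 1998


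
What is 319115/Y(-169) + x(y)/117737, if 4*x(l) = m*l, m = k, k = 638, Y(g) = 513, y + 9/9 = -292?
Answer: 75095336939/120798162 ≈ 621.66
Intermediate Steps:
y = -293 (y = -1 - 292 = -293)
m = 638
x(l) = 319*l/2 (x(l) = (638*l)/4 = 319*l/2)
319115/Y(-169) + x(y)/117737 = 319115/513 + ((319/2)*(-293))/117737 = 319115*(1/513) - 93467/2*1/117737 = 319115/513 - 93467/235474 = 75095336939/120798162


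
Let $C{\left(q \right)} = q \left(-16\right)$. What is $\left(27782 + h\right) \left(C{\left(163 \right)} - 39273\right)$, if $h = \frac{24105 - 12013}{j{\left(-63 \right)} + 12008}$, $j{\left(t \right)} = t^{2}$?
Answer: $- \frac{18590352124386}{15977} \approx -1.1636 \cdot 10^{9}$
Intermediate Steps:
$C{\left(q \right)} = - 16 q$
$h = \frac{12092}{15977}$ ($h = \frac{24105 - 12013}{\left(-63\right)^{2} + 12008} = \frac{12092}{3969 + 12008} = \frac{12092}{15977} \approx 0.75684$)
$\left(27782 + h\right) \left(C{\left(163 \right)} - 39273\right) = \left(27782 + \frac{12092}{15977}\right) \left(\left(-16\right) 163 - 39273\right) = \frac{443885106 \left(-2608 - 39273\right)}{15977} = \frac{443885106}{15977} \left(-41881\right) = - \frac{18590352124386}{15977}$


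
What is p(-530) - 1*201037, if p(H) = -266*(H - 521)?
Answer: 78529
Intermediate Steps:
p(H) = 138586 - 266*H (p(H) = -266*(-521 + H) = 138586 - 266*H)
p(-530) - 1*201037 = (138586 - 266*(-530)) - 1*201037 = (138586 + 140980) - 201037 = 279566 - 201037 = 78529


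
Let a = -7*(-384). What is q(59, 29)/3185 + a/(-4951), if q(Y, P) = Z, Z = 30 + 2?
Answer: -8402848/15768935 ≈ -0.53287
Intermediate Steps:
Z = 32
q(Y, P) = 32
a = 2688
q(59, 29)/3185 + a/(-4951) = 32/3185 + 2688/(-4951) = 32*(1/3185) + 2688*(-1/4951) = 32/3185 - 2688/4951 = -8402848/15768935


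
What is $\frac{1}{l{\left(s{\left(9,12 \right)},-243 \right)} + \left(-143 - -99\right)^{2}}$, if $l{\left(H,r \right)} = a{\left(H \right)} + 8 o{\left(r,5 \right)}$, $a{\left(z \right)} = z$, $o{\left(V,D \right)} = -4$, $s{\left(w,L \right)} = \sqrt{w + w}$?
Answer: $\frac{952}{1812599} - \frac{3 \sqrt{2}}{3625198} \approx 0.00052404$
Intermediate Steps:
$s{\left(w,L \right)} = \sqrt{2} \sqrt{w}$ ($s{\left(w,L \right)} = \sqrt{2 w} = \sqrt{2} \sqrt{w}$)
$l{\left(H,r \right)} = -32 + H$ ($l{\left(H,r \right)} = H + 8 \left(-4\right) = H - 32 = -32 + H$)
$\frac{1}{l{\left(s{\left(9,12 \right)},-243 \right)} + \left(-143 - -99\right)^{2}} = \frac{1}{\left(-32 + \sqrt{2} \sqrt{9}\right) + \left(-143 - -99\right)^{2}} = \frac{1}{\left(-32 + \sqrt{2} \cdot 3\right) + \left(-143 + 99\right)^{2}} = \frac{1}{\left(-32 + 3 \sqrt{2}\right) + \left(-44\right)^{2}} = \frac{1}{\left(-32 + 3 \sqrt{2}\right) + 1936} = \frac{1}{1904 + 3 \sqrt{2}}$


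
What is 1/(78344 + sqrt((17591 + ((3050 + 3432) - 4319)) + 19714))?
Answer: 19586/1534435717 - sqrt(9867)/3068871434 ≈ 1.2732e-5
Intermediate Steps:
1/(78344 + sqrt((17591 + ((3050 + 3432) - 4319)) + 19714)) = 1/(78344 + sqrt((17591 + (6482 - 4319)) + 19714)) = 1/(78344 + sqrt((17591 + 2163) + 19714)) = 1/(78344 + sqrt(19754 + 19714)) = 1/(78344 + sqrt(39468)) = 1/(78344 + 2*sqrt(9867))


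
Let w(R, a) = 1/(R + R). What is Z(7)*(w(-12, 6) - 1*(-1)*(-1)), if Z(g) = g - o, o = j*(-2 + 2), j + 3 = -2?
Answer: -175/24 ≈ -7.2917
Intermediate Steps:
j = -5 (j = -3 - 2 = -5)
o = 0 (o = -5*(-2 + 2) = -5*0 = 0)
w(R, a) = 1/(2*R)
Z(g) = g (Z(g) = g - 1*0 = g + 0 = g)
Z(7)*(w(-12, 6) - 1*(-1)*(-1)) = 7*((½)/(-12) - 1*(-1)*(-1)) = 7*((½)*(-1/12) + 1*(-1)) = 7*(-1/24 - 1) = 7*(-25/24) = -175/24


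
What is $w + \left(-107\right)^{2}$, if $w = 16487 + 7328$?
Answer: $35264$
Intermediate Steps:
$w = 23815$
$w + \left(-107\right)^{2} = 23815 + \left(-107\right)^{2} = 23815 + 11449 = 35264$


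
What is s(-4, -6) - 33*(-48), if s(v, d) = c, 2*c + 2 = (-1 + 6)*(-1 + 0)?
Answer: 3161/2 ≈ 1580.5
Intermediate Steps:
c = -7/2 (c = -1 + ((-1 + 6)*(-1 + 0))/2 = -1 + (5*(-1))/2 = -1 + (1/2)*(-5) = -1 - 5/2 = -7/2 ≈ -3.5000)
s(v, d) = -7/2
s(-4, -6) - 33*(-48) = -7/2 - 33*(-48) = -7/2 + 1584 = 3161/2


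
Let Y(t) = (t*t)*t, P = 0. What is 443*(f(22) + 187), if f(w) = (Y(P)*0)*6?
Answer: 82841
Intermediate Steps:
Y(t) = t³ (Y(t) = t²*t = t³)
f(w) = 0 (f(w) = (0³*0)*6 = (0*0)*6 = 0*6 = 0)
443*(f(22) + 187) = 443*(0 + 187) = 443*187 = 82841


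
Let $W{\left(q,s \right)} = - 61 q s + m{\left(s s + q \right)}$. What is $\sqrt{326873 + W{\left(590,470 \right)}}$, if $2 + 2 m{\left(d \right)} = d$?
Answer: $i \sqrt{16477683} \approx 4059.3 i$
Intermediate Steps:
$m{\left(d \right)} = -1 + \frac{d}{2}$
$W{\left(q,s \right)} = -1 + \frac{q}{2} + \frac{s^{2}}{2} - 61 q s$ ($W{\left(q,s \right)} = - 61 q s + \left(-1 + \frac{s s + q}{2}\right) = - 61 q s + \left(-1 + \frac{s^{2} + q}{2}\right) = - 61 q s + \left(-1 + \frac{q + s^{2}}{2}\right) = - 61 q s - \left(1 - \frac{q}{2} - \frac{s^{2}}{2}\right) = - 61 q s + \left(-1 + \frac{q}{2} + \frac{s^{2}}{2}\right) = -1 + \frac{q}{2} + \frac{s^{2}}{2} - 61 q s$)
$\sqrt{326873 + W{\left(590,470 \right)}} = \sqrt{326873 + \left(-1 + \frac{1}{2} \cdot 590 + \frac{470^{2}}{2} - 35990 \cdot 470\right)} = \sqrt{326873 + \left(-1 + 295 + \frac{1}{2} \cdot 220900 - 16915300\right)} = \sqrt{326873 + \left(-1 + 295 + 110450 - 16915300\right)} = \sqrt{326873 - 16804556} = \sqrt{-16477683} = i \sqrt{16477683}$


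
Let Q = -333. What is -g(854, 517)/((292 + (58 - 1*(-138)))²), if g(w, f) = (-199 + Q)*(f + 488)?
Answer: 133665/59536 ≈ 2.2451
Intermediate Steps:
g(w, f) = -259616 - 532*f (g(w, f) = (-199 - 333)*(f + 488) = -532*(488 + f) = -259616 - 532*f)
-g(854, 517)/((292 + (58 - 1*(-138)))²) = -(-259616 - 532*517)/((292 + (58 - 1*(-138)))²) = -(-259616 - 275044)/((292 + (58 + 138))²) = -(-534660)/((292 + 196)²) = -(-534660)/(488²) = -(-534660)/238144 = -1*(-133665/59536) = 133665/59536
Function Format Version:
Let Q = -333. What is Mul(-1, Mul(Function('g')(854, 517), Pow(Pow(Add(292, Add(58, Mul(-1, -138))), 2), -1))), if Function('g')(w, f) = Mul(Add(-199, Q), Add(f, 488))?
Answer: Rational(133665, 59536) ≈ 2.2451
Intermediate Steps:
Function('g')(w, f) = Add(-259616, Mul(-532, f)) (Function('g')(w, f) = Mul(Add(-199, -333), Add(f, 488)) = Mul(-532, Add(488, f)) = Add(-259616, Mul(-532, f)))
Mul(-1, Mul(Function('g')(854, 517), Pow(Pow(Add(292, Add(58, Mul(-1, -138))), 2), -1))) = Mul(-1, Mul(Add(-259616, Mul(-532, 517)), Pow(Pow(Add(292, Add(58, Mul(-1, -138))), 2), -1))) = Mul(-1, Mul(Add(-259616, -275044), Pow(Pow(Add(292, Add(58, 138)), 2), -1))) = Mul(-1, Mul(-534660, Pow(Pow(Add(292, 196), 2), -1))) = Mul(-1, Mul(-534660, Pow(Pow(488, 2), -1))) = Mul(-1, Mul(-534660, Pow(238144, -1))) = Mul(-1, Mul(-534660, Rational(1, 238144))) = Mul(-1, Rational(-133665, 59536)) = Rational(133665, 59536)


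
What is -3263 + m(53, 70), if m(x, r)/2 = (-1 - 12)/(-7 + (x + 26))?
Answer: -117481/36 ≈ -3263.4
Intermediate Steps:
m(x, r) = -26/(19 + x) (m(x, r) = 2*((-1 - 12)/(-7 + (x + 26))) = 2*(-13/(-7 + (26 + x))) = 2*(-13/(19 + x)) = -26/(19 + x))
-3263 + m(53, 70) = -3263 - 26/(19 + 53) = -3263 - 26/72 = -3263 - 26*1/72 = -3263 - 13/36 = -117481/36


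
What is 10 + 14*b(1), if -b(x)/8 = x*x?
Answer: -102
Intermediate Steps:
b(x) = -8*x² (b(x) = -8*x*x = -8*x²)
10 + 14*b(1) = 10 + 14*(-8*1²) = 10 + 14*(-8*1) = 10 + 14*(-8) = 10 - 112 = -102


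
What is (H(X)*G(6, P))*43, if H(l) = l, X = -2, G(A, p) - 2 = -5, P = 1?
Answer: 258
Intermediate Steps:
G(A, p) = -3 (G(A, p) = 2 - 5 = -3)
(H(X)*G(6, P))*43 = -2*(-3)*43 = 6*43 = 258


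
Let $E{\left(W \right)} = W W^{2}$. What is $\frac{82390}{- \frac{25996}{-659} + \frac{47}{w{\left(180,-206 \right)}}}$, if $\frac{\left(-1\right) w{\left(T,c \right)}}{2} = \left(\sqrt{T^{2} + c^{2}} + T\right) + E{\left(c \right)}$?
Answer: $\frac{431431552128489378766490960}{206565859246500725675721} - \frac{6726717378920 \sqrt{18709}}{206565859246500725675721} \approx 2088.6$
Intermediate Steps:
$E{\left(W \right)} = W^{3}$
$w{\left(T,c \right)} = - 2 T - 2 c^{3} - 2 \sqrt{T^{2} + c^{2}}$ ($w{\left(T,c \right)} = - 2 \left(\left(\sqrt{T^{2} + c^{2}} + T\right) + c^{3}\right) = - 2 \left(\left(T + \sqrt{T^{2} + c^{2}}\right) + c^{3}\right) = - 2 \left(T + c^{3} + \sqrt{T^{2} + c^{2}}\right) = - 2 T - 2 c^{3} - 2 \sqrt{T^{2} + c^{2}}$)
$\frac{82390}{- \frac{25996}{-659} + \frac{47}{w{\left(180,-206 \right)}}} = \frac{82390}{- \frac{25996}{-659} + \frac{47}{\left(-2\right) 180 - 2 \left(-206\right)^{3} - 2 \sqrt{180^{2} + \left(-206\right)^{2}}}} = \frac{82390}{\left(-25996\right) \left(- \frac{1}{659}\right) + \frac{47}{-360 - -17483632 - 2 \sqrt{32400 + 42436}}} = \frac{82390}{\frac{25996}{659} + \frac{47}{-360 + 17483632 - 2 \sqrt{74836}}} = \frac{82390}{\frac{25996}{659} + \frac{47}{-360 + 17483632 - 2 \cdot 2 \sqrt{18709}}} = \frac{82390}{\frac{25996}{659} + \frac{47}{-360 + 17483632 - 4 \sqrt{18709}}} = \frac{82390}{\frac{25996}{659} + \frac{47}{17483272 - 4 \sqrt{18709}}}$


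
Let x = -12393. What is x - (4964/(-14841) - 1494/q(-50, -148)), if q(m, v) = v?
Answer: -801243109/64602 ≈ -12403.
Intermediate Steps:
x - (4964/(-14841) - 1494/q(-50, -148)) = -12393 - (4964/(-14841) - 1494/(-148)) = -12393 - (4964*(-1/14841) - 1494*(-1/148)) = -12393 - (-292/873 + 747/74) = -12393 - 1*630523/64602 = -12393 - 630523/64602 = -801243109/64602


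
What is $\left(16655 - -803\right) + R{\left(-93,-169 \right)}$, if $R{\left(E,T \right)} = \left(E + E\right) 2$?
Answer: $17086$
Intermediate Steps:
$R{\left(E,T \right)} = 4 E$ ($R{\left(E,T \right)} = 2 E 2 = 4 E$)
$\left(16655 - -803\right) + R{\left(-93,-169 \right)} = \left(16655 - -803\right) + 4 \left(-93\right) = \left(16655 + \left(-12077 + 12880\right)\right) - 372 = \left(16655 + 803\right) - 372 = 17458 - 372 = 17086$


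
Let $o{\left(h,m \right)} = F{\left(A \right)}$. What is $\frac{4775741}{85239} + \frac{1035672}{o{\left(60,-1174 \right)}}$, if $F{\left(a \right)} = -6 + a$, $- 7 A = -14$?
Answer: $- \frac{22065135661}{85239} \approx -2.5886 \cdot 10^{5}$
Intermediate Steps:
$A = 2$ ($A = \left(- \frac{1}{7}\right) \left(-14\right) = 2$)
$o{\left(h,m \right)} = -4$ ($o{\left(h,m \right)} = -6 + 2 = -4$)
$\frac{4775741}{85239} + \frac{1035672}{o{\left(60,-1174 \right)}} = \frac{4775741}{85239} + \frac{1035672}{-4} = 4775741 \cdot \frac{1}{85239} + 1035672 \left(- \frac{1}{4}\right) = \frac{4775741}{85239} - 258918 = - \frac{22065135661}{85239}$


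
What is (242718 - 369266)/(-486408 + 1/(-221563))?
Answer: 28038354524/107770015705 ≈ 0.26017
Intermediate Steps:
(242718 - 369266)/(-486408 + 1/(-221563)) = -126548/(-486408 - 1/221563) = -126548/(-107770015705/221563) = -126548*(-221563/107770015705) = 28038354524/107770015705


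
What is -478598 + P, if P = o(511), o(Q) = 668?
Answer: -477930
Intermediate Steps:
P = 668
-478598 + P = -478598 + 668 = -477930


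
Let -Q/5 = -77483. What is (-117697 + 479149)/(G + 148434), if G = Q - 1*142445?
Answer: 90363/98351 ≈ 0.91878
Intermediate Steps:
Q = 387415 (Q = -5*(-77483) = 387415)
G = 244970 (G = 387415 - 1*142445 = 387415 - 142445 = 244970)
(-117697 + 479149)/(G + 148434) = (-117697 + 479149)/(244970 + 148434) = 361452/393404 = 361452*(1/393404) = 90363/98351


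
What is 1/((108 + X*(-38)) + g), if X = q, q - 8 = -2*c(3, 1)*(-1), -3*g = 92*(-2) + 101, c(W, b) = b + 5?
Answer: -3/1873 ≈ -0.0016017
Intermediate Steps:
c(W, b) = 5 + b
g = 83/3 (g = -(92*(-2) + 101)/3 = -(-184 + 101)/3 = -⅓*(-83) = 83/3 ≈ 27.667)
q = 20 (q = 8 - 2*(5 + 1)*(-1) = 8 - 2*6*(-1) = 8 - 12*(-1) = 8 + 12 = 20)
X = 20
1/((108 + X*(-38)) + g) = 1/((108 + 20*(-38)) + 83/3) = 1/((108 - 760) + 83/3) = 1/(-652 + 83/3) = 1/(-1873/3) = -3/1873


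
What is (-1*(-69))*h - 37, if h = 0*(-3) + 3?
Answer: 170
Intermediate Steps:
h = 3 (h = 0 + 3 = 3)
(-1*(-69))*h - 37 = -1*(-69)*3 - 37 = 69*3 - 37 = 207 - 37 = 170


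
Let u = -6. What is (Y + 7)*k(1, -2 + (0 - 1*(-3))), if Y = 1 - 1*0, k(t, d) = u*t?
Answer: -48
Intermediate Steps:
k(t, d) = -6*t
Y = 1 (Y = 1 + 0 = 1)
(Y + 7)*k(1, -2 + (0 - 1*(-3))) = (1 + 7)*(-6*1) = 8*(-6) = -48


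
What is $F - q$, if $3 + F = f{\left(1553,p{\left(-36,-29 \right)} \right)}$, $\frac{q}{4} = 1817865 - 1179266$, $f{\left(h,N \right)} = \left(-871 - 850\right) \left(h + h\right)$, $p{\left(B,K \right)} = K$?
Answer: $-7899825$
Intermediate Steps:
$f{\left(h,N \right)} = - 3442 h$ ($f{\left(h,N \right)} = - 1721 \cdot 2 h = - 3442 h$)
$q = 2554396$ ($q = 4 \left(1817865 - 1179266\right) = 4 \cdot 638599 = 2554396$)
$F = -5345429$ ($F = -3 - 5345426 = -5345429$)
$F - q = -5345429 - 2554396 = -7899825$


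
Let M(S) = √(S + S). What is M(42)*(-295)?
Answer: -590*√21 ≈ -2703.7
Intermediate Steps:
M(S) = √2*√S (M(S) = √(2*S) = √2*√S)
M(42)*(-295) = (√2*√42)*(-295) = (2*√21)*(-295) = -590*√21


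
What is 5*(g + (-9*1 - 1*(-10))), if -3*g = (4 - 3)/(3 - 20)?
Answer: 260/51 ≈ 5.0980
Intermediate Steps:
g = 1/51 (g = -(4 - 3)/(3*(3 - 20)) = -1/(3*(-17)) = -(-1)/(3*17) = -⅓*(-1/17) = 1/51 ≈ 0.019608)
5*(g + (-9*1 - 1*(-10))) = 5*(1/51 + (-9*1 - 1*(-10))) = 5*(1/51 + (-9 + 10)) = 5*(1/51 + 1) = 5*(52/51) = 260/51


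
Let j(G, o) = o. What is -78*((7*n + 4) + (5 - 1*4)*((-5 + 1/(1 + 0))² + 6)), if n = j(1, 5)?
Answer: -4758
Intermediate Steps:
n = 5
-78*((7*n + 4) + (5 - 1*4)*((-5 + 1/(1 + 0))² + 6)) = -78*((7*5 + 4) + (5 - 1*4)*((-5 + 1/(1 + 0))² + 6)) = -78*((35 + 4) + (5 - 4)*((-5 + 1/1)² + 6)) = -78*(39 + 1*((-5 + 1)² + 6)) = -78*(39 + 1*((-4)² + 6)) = -78*(39 + 1*(16 + 6)) = -78*(39 + 1*22) = -78*(39 + 22) = -78*61 = -4758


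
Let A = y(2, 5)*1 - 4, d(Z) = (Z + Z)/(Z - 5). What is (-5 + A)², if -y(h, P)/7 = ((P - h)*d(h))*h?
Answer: 2209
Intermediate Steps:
d(Z) = 2*Z/(-5 + Z) (d(Z) = (2*Z)/(-5 + Z) = 2*Z/(-5 + Z))
y(h, P) = -14*h²*(P - h)/(-5 + h) (y(h, P) = -7*(P - h)*(2*h/(-5 + h))*h = -7*2*h*(P - h)/(-5 + h)*h = -14*h²*(P - h)/(-5 + h))
A = 52 (A = (14*2²*(2 - 1*5)/(-5 + 2))*1 - 4 = (14*4*(2 - 5)/(-3))*1 - 4 = (14*4*(-⅓)*(-3))*1 - 4 = 56*1 - 4 = 56 - 4 = 52)
(-5 + A)² = (-5 + 52)² = 47² = 2209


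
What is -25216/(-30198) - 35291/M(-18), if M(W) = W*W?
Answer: -176257939/1630692 ≈ -108.09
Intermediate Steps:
M(W) = W**2
-25216/(-30198) - 35291/M(-18) = -25216/(-30198) - 35291/((-18)**2) = -25216*(-1/30198) - 35291/324 = 12608/15099 - 35291*1/324 = 12608/15099 - 35291/324 = -176257939/1630692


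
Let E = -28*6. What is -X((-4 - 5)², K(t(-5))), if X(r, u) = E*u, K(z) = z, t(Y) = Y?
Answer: -840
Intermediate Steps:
E = -168
X(r, u) = -168*u
-X((-4 - 5)², K(t(-5))) = -(-168)*(-5) = -1*840 = -840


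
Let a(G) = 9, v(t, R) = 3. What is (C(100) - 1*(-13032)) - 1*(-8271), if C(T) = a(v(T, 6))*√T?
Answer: 21393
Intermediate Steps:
C(T) = 9*√T
(C(100) - 1*(-13032)) - 1*(-8271) = (9*√100 - 1*(-13032)) - 1*(-8271) = (9*10 + 13032) + 8271 = (90 + 13032) + 8271 = 13122 + 8271 = 21393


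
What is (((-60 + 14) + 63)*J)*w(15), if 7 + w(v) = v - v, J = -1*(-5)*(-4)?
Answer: 2380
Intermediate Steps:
J = -20 (J = 5*(-4) = -20)
w(v) = -7 (w(v) = -7 + (v - v) = -7 + 0 = -7)
(((-60 + 14) + 63)*J)*w(15) = (((-60 + 14) + 63)*(-20))*(-7) = ((-46 + 63)*(-20))*(-7) = (17*(-20))*(-7) = -340*(-7) = 2380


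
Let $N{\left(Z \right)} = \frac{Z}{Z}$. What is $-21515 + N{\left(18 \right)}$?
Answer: $-21514$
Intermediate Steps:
$N{\left(Z \right)} = 1$
$-21515 + N{\left(18 \right)} = -21515 + 1 = -21514$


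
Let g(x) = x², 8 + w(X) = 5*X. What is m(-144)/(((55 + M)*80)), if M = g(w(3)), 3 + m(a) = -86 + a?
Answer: -233/8320 ≈ -0.028005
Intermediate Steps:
w(X) = -8 + 5*X
m(a) = -89 + a (m(a) = -3 + (-86 + a) = -89 + a)
M = 49 (M = (-8 + 5*3)² = (-8 + 15)² = 7² = 49)
m(-144)/(((55 + M)*80)) = (-89 - 144)/(((55 + 49)*80)) = -233/(104*80) = -233/8320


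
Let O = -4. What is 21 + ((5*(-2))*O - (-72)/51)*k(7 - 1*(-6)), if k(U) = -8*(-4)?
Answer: 22885/17 ≈ 1346.2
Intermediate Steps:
k(U) = 32
21 + ((5*(-2))*O - (-72)/51)*k(7 - 1*(-6)) = 21 + ((5*(-2))*(-4) - (-72)/51)*32 = 21 + (-10*(-4) - (-72)/51)*32 = 21 + (40 - 1*(-24/17))*32 = 21 + (40 + 24/17)*32 = 21 + (704/17)*32 = 21 + 22528/17 = 22885/17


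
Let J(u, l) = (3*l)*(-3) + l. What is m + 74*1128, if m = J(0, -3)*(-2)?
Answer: 83424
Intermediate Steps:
J(u, l) = -8*l (J(u, l) = -9*l + l = -8*l)
m = -48 (m = -8*(-3)*(-2) = 24*(-2) = -48)
m + 74*1128 = -48 + 74*1128 = -48 + 83472 = 83424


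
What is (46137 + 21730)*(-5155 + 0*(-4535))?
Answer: -349854385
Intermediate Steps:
(46137 + 21730)*(-5155 + 0*(-4535)) = 67867*(-5155 + 0) = 67867*(-5155) = -349854385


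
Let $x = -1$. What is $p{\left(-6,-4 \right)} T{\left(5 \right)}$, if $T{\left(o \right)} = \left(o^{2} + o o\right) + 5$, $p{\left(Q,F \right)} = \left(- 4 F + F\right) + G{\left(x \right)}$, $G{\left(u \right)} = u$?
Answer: $605$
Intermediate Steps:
$p{\left(Q,F \right)} = -1 - 3 F$ ($p{\left(Q,F \right)} = \left(- 4 F + F\right) - 1 = - 3 F - 1 = -1 - 3 F$)
$T{\left(o \right)} = 5 + 2 o^{2}$ ($T{\left(o \right)} = \left(o^{2} + o^{2}\right) + 5 = 2 o^{2} + 5 = 5 + 2 o^{2}$)
$p{\left(-6,-4 \right)} T{\left(5 \right)} = \left(-1 - -12\right) \left(5 + 2 \cdot 5^{2}\right) = \left(-1 + 12\right) \left(5 + 2 \cdot 25\right) = 11 \left(5 + 50\right) = 11 \cdot 55 = 605$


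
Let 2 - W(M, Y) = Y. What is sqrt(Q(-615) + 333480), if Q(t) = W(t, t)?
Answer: sqrt(334097) ≈ 578.01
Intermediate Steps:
W(M, Y) = 2 - Y
Q(t) = 2 - t
sqrt(Q(-615) + 333480) = sqrt((2 - 1*(-615)) + 333480) = sqrt((2 + 615) + 333480) = sqrt(617 + 333480) = sqrt(334097)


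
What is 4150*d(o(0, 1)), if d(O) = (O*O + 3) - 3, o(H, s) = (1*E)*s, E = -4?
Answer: 66400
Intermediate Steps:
o(H, s) = -4*s (o(H, s) = (1*(-4))*s = -4*s)
d(O) = O² (d(O) = (O² + 3) - 3 = (3 + O²) - 3 = O²)
4150*d(o(0, 1)) = 4150*(-4*1)² = 4150*(-4)² = 4150*16 = 66400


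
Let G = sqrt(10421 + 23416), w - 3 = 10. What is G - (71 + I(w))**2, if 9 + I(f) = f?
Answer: -5625 + sqrt(33837) ≈ -5441.1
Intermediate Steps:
w = 13 (w = 3 + 10 = 13)
I(f) = -9 + f
G = sqrt(33837) ≈ 183.95
G - (71 + I(w))**2 = sqrt(33837) - (71 + (-9 + 13))**2 = sqrt(33837) - (71 + 4)**2 = sqrt(33837) - 1*75**2 = sqrt(33837) - 1*5625 = sqrt(33837) - 5625 = -5625 + sqrt(33837)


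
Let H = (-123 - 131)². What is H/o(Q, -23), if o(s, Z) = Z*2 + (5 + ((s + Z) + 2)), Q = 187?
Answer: 64516/125 ≈ 516.13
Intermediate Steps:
H = 64516 (H = (-254)² = 64516)
o(s, Z) = 7 + s + 3*Z (o(s, Z) = 2*Z + (5 + ((Z + s) + 2)) = 2*Z + (5 + (2 + Z + s)) = 2*Z + (7 + Z + s) = 7 + s + 3*Z)
H/o(Q, -23) = 64516/(7 + 187 + 3*(-23)) = 64516/(7 + 187 - 69) = 64516/125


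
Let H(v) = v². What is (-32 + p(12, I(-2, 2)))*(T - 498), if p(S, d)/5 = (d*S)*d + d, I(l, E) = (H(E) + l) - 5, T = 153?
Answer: -170085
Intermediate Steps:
I(l, E) = -5 + l + E² (I(l, E) = (E² + l) - 5 = (l + E²) - 5 = -5 + l + E²)
p(S, d) = 5*d + 5*S*d² (p(S, d) = 5*((d*S)*d + d) = 5*((S*d)*d + d) = 5*(S*d² + d) = 5*(d + S*d²) = 5*d + 5*S*d²)
(-32 + p(12, I(-2, 2)))*(T - 498) = (-32 + 5*(-5 - 2 + 2²)*(1 + 12*(-5 - 2 + 2²)))*(153 - 498) = (-32 + 5*(-5 - 2 + 4)*(1 + 12*(-5 - 2 + 4)))*(-345) = (-32 + 5*(-3)*(1 + 12*(-3)))*(-345) = (-32 + 5*(-3)*(1 - 36))*(-345) = (-32 + 5*(-3)*(-35))*(-345) = (-32 + 525)*(-345) = 493*(-345) = -170085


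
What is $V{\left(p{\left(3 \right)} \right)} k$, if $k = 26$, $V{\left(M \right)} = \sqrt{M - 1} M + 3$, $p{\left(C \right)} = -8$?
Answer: $78 - 624 i \approx 78.0 - 624.0 i$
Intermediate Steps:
$V{\left(M \right)} = 3 + M \sqrt{-1 + M}$ ($V{\left(M \right)} = \sqrt{-1 + M} M + 3 = M \sqrt{-1 + M} + 3 = 3 + M \sqrt{-1 + M}$)
$V{\left(p{\left(3 \right)} \right)} k = \left(3 - 8 \sqrt{-1 - 8}\right) 26 = \left(3 - 8 \sqrt{-9}\right) 26 = \left(3 - 8 \cdot 3 i\right) 26 = \left(3 - 24 i\right) 26 = 78 - 624 i$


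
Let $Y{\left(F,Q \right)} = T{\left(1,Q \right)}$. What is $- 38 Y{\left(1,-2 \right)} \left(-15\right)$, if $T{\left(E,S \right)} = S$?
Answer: $-1140$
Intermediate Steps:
$Y{\left(F,Q \right)} = Q$
$- 38 Y{\left(1,-2 \right)} \left(-15\right) = \left(-38\right) \left(-2\right) \left(-15\right) = 76 \left(-15\right) = -1140$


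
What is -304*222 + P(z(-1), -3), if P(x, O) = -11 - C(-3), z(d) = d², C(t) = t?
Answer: -67496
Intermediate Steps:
P(x, O) = -8 (P(x, O) = -11 - 1*(-3) = -11 + 3 = -8)
-304*222 + P(z(-1), -3) = -304*222 - 8 = -67488 - 8 = -67496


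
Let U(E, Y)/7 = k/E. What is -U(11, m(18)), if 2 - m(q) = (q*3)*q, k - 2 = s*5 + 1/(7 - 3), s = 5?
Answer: -763/44 ≈ -17.341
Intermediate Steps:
k = 109/4 (k = 2 + (5*5 + 1/(7 - 3)) = 2 + (25 + 1/4) = 2 + (25 + ¼) = 2 + 101/4 = 109/4 ≈ 27.250)
m(q) = 2 - 3*q² (m(q) = 2 - q*3*q = 2 - 3*q*q = 2 - 3*q²)
U(E, Y) = 763/(4*E) (U(E, Y) = 7*(109/(4*E)) = 763/(4*E))
-U(11, m(18)) = -763/(4*11) = -1*763/44 = -763/44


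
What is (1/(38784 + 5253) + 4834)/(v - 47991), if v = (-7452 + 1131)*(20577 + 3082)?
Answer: -212874859/6587782391610 ≈ -3.2314e-5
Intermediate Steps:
v = -149548539 (v = -6321*23659 = -149548539)
(1/(38784 + 5253) + 4834)/(v - 47991) = (1/(38784 + 5253) + 4834)/(-149548539 - 47991) = (1/44037 + 4834)/(-149596530) = (1/44037 + 4834)*(-1/149596530) = (212874859/44037)*(-1/149596530) = -212874859/6587782391610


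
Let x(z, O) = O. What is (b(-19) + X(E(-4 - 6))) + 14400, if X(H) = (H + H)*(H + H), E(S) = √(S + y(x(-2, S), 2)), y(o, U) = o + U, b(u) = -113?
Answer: 14215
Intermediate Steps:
y(o, U) = U + o
E(S) = √(2 + 2*S) (E(S) = √(S + (2 + S)) = √(2 + 2*S))
X(H) = 4*H² (X(H) = (2*H)*(2*H) = 4*H²)
(b(-19) + X(E(-4 - 6))) + 14400 = (-113 + 4*(√(2 + 2*(-4 - 6)))²) + 14400 = (-113 + 4*(√(2 + 2*(-10)))²) + 14400 = (-113 + 4*(√(2 - 20))²) + 14400 = (-113 + 4*(√(-18))²) + 14400 = (-113 + 4*(3*I*√2)²) + 14400 = (-113 + 4*(-18)) + 14400 = (-113 - 72) + 14400 = -185 + 14400 = 14215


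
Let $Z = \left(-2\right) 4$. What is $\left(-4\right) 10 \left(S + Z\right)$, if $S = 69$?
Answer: $-2440$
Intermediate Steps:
$Z = -8$
$\left(-4\right) 10 \left(S + Z\right) = \left(-4\right) 10 \left(69 - 8\right) = \left(-40\right) 61 = -2440$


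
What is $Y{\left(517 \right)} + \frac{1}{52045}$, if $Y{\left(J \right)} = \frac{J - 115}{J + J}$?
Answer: $\frac{10461562}{26907265} \approx 0.3888$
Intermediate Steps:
$Y{\left(J \right)} = \frac{-115 + J}{2 J}$
$Y{\left(517 \right)} + \frac{1}{52045} = \frac{-115 + 517}{2 \cdot 517} + \frac{1}{52045} = \frac{1}{2} \cdot \frac{1}{517} \cdot 402 + \frac{1}{52045} = \frac{201}{517} + \frac{1}{52045} = \frac{10461562}{26907265}$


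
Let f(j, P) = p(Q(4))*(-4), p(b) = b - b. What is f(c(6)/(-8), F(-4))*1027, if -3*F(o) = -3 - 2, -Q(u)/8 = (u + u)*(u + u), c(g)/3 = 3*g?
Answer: 0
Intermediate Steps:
c(g) = 9*g (c(g) = 3*(3*g) = 9*g)
Q(u) = -32*u² (Q(u) = -8*(u + u)*(u + u) = -8*2*u*2*u = -32*u²)
F(o) = 5/3 (F(o) = -(-3 - 2)/3 = -⅓*(-5) = 5/3)
p(b) = 0
f(j, P) = 0 (f(j, P) = 0*(-4) = 0)
f(c(6)/(-8), F(-4))*1027 = 0*1027 = 0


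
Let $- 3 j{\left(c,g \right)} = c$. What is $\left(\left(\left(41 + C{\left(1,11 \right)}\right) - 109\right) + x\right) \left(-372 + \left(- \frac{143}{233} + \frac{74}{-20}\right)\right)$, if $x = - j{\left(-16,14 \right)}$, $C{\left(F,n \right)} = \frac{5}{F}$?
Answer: $\frac{35949251}{1398} \approx 25715.0$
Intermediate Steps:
$j{\left(c,g \right)} = - \frac{c}{3}$
$x = - \frac{16}{3}$ ($x = - \frac{\left(-1\right) \left(-16\right)}{3} = \left(-1\right) \frac{16}{3} = - \frac{16}{3} \approx -5.3333$)
$\left(\left(\left(41 + C{\left(1,11 \right)}\right) - 109\right) + x\right) \left(-372 + \left(- \frac{143}{233} + \frac{74}{-20}\right)\right) = \left(\left(\left(41 + \frac{5}{1}\right) - 109\right) - \frac{16}{3}\right) \left(-372 + \left(- \frac{143}{233} + \frac{74}{-20}\right)\right) = \left(\left(\left(41 + 5 \cdot 1\right) - 109\right) - \frac{16}{3}\right) \left(-372 + \left(\left(-143\right) \frac{1}{233} + 74 \left(- \frac{1}{20}\right)\right)\right) = \left(\left(\left(41 + 5\right) - 109\right) - \frac{16}{3}\right) \left(-372 - \frac{10051}{2330}\right) = \left(\left(46 - 109\right) - \frac{16}{3}\right) \left(-372 - \frac{10051}{2330}\right) = \left(-63 - \frac{16}{3}\right) \left(- \frac{876811}{2330}\right) = \left(- \frac{205}{3}\right) \left(- \frac{876811}{2330}\right) = \frac{35949251}{1398}$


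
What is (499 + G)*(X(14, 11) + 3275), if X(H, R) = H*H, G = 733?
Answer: 4276272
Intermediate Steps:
X(H, R) = H**2
(499 + G)*(X(14, 11) + 3275) = (499 + 733)*(14**2 + 3275) = 1232*(196 + 3275) = 1232*3471 = 4276272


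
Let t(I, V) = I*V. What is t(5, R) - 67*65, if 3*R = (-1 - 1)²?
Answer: -13045/3 ≈ -4348.3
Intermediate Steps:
R = 4/3 (R = (-1 - 1)²/3 = (⅓)*(-2)² = (⅓)*4 = 4/3 ≈ 1.3333)
t(5, R) - 67*65 = 5*(4/3) - 67*65 = 20/3 - 4355 = -13045/3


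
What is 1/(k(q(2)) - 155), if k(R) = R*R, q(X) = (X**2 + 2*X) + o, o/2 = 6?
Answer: 1/245 ≈ 0.0040816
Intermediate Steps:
o = 12 (o = 2*6 = 12)
q(X) = 12 + X**2 + 2*X (q(X) = (X**2 + 2*X) + 12 = 12 + X**2 + 2*X)
k(R) = R**2
1/(k(q(2)) - 155) = 1/((12 + 2**2 + 2*2)**2 - 155) = 1/((12 + 4 + 4)**2 - 155) = 1/(20**2 - 155) = 1/(400 - 155) = 1/245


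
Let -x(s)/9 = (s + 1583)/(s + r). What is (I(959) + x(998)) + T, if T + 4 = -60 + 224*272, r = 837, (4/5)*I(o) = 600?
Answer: 113038461/1835 ≈ 61601.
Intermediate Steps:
I(o) = 750 (I(o) = (5/4)*600 = 750)
T = 60864 (T = -4 + (-60 + 224*272) = -4 + (-60 + 60928) = -4 + 60868 = 60864)
x(s) = -9*(1583 + s)/(837 + s) (x(s) = -9*(s + 1583)/(s + 837) = -9*(1583 + s)/(837 + s))
(I(959) + x(998)) + T = (750 + 9*(-1583 - 1*998)/(837 + 998)) + 60864 = (750 + 9*(-1583 - 998)/1835) + 60864 = (750 + 9*(1/1835)*(-2581)) + 60864 = (750 - 23229/1835) + 60864 = 1353021/1835 + 60864 = 113038461/1835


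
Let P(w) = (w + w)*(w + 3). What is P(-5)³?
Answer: 8000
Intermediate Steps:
P(w) = 2*w*(3 + w) (P(w) = (2*w)*(3 + w) = 2*w*(3 + w))
P(-5)³ = (2*(-5)*(3 - 5))³ = (2*(-5)*(-2))³ = 20³ = 8000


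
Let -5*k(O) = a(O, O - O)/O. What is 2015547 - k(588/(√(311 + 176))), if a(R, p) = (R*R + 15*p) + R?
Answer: 10077736/5 + 588*√487/2435 ≈ 2.0156e+6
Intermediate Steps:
a(R, p) = R + R² + 15*p (a(R, p) = (R² + 15*p) + R = R + R² + 15*p)
k(O) = -(O + O²)/(5*O) (k(O) = -(O + O² + 15*(O - O))/(5*O) = -(O + O² + 15*0)/(5*O) = -(O + O² + 0)/(5*O) = -(O + O²)/(5*O))
2015547 - k(588/(√(311 + 176))) = 2015547 - (-⅕ - 588/(5*(√(311 + 176)))) = 2015547 - (-⅕ - 588/(5*(√487))) = 2015547 - (-⅕ - 588*√487/487/5) = 2015547 - (-⅕ - 588*√487/2435) = 2015547 + (⅕ + 588*√487/2435) = 10077736/5 + 588*√487/2435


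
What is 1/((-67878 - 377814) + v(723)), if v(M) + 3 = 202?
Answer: -1/445493 ≈ -2.2447e-6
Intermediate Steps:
v(M) = 199 (v(M) = -3 + 202 = 199)
1/((-67878 - 377814) + v(723)) = 1/((-67878 - 377814) + 199) = 1/(-445692 + 199) = 1/(-445493) = -1/445493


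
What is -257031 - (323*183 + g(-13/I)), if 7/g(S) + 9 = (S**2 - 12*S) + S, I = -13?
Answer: -6006653/19 ≈ -3.1614e+5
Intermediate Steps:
g(S) = 7/(-9 + S**2 - 11*S) (g(S) = 7/(-9 + ((S**2 - 12*S) + S)) = 7/(-9 + (S**2 - 11*S)) = 7/(-9 + S**2 - 11*S))
-257031 - (323*183 + g(-13/I)) = -257031 - (323*183 + 7/(-9 + (-13/(-13))**2 - (-143)/(-13))) = -257031 - (59109 + 7/(-9 + (-13*(-1/13))**2 - (-143)*(-1)/13)) = -257031 - (59109 + 7/(-9 + 1**2 - 11*1)) = -257031 - (59109 + 7/(-9 + 1 - 11)) = -257031 - (59109 + 7/(-19)) = -257031 - (59109 + 7*(-1/19)) = -257031 - (59109 - 7/19) = -257031 - 1*1123064/19 = -257031 - 1123064/19 = -6006653/19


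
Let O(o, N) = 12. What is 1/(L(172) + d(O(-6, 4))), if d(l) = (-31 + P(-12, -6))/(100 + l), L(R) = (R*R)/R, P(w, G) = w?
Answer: 112/19221 ≈ 0.0058270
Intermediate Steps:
L(R) = R (L(R) = R²/R = R)
d(l) = -43/(100 + l) (d(l) = (-31 - 12)/(100 + l) = -43/(100 + l))
1/(L(172) + d(O(-6, 4))) = 1/(172 - 43/(100 + 12)) = 1/(172 - 43/112) = 1/(19221/112) = 112/19221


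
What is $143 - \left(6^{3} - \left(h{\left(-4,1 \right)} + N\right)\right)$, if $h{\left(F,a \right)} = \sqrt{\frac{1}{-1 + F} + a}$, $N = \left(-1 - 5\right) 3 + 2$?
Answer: $-89 + \frac{2 \sqrt{5}}{5} \approx -88.106$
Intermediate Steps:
$N = -16$ ($N = \left(-6\right) 3 + 2 = -18 + 2 = -16$)
$h{\left(F,a \right)} = \sqrt{a + \frac{1}{-1 + F}}$
$143 - \left(6^{3} - \left(h{\left(-4,1 \right)} + N\right)\right) = 143 - \left(6^{3} - \left(\sqrt{\frac{1 + 1 \left(-1 - 4\right)}{-1 - 4}} - 16\right)\right) = 143 - \left(216 - \left(\sqrt{\frac{1 + 1 \left(-5\right)}{-5}} - 16\right)\right) = 143 - \left(216 - \left(\sqrt{- \frac{1 - 5}{5}} - 16\right)\right) = 143 - \left(216 - \left(\sqrt{\left(- \frac{1}{5}\right) \left(-4\right)} - 16\right)\right) = 143 - \left(216 - \left(\sqrt{\frac{4}{5}} - 16\right)\right) = 143 - \left(216 - \left(\frac{2 \sqrt{5}}{5} - 16\right)\right) = 143 - \left(216 - \left(-16 + \frac{2 \sqrt{5}}{5}\right)\right) = 143 - \left(216 + \left(16 - \frac{2 \sqrt{5}}{5}\right)\right) = 143 - \left(232 - \frac{2 \sqrt{5}}{5}\right) = -89 + \frac{2 \sqrt{5}}{5}$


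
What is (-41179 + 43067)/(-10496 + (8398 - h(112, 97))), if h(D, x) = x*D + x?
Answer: -1888/13059 ≈ -0.14457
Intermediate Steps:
h(D, x) = x + D*x (h(D, x) = D*x + x = x + D*x)
(-41179 + 43067)/(-10496 + (8398 - h(112, 97))) = (-41179 + 43067)/(-10496 + (8398 - 97*(1 + 112))) = 1888/(-10496 + (8398 - 97*113)) = 1888/(-10496 + (8398 - 1*10961)) = 1888/(-10496 + (8398 - 10961)) = 1888/(-10496 - 2563) = 1888/(-13059) = 1888*(-1/13059) = -1888/13059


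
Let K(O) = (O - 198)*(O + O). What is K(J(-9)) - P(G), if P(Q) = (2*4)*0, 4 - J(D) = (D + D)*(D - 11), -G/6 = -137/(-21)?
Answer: 394448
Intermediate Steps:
G = -274/7 (G = -(-822)/(-21) = -(-822)*(-1)/21 = -6*137/21 = -274/7 ≈ -39.143)
J(D) = 4 - 2*D*(-11 + D) (J(D) = 4 - (D + D)*(D - 11) = 4 - 2*D*(-11 + D))
P(Q) = 0 (P(Q) = 8*0 = 0)
K(O) = 2*O*(-198 + O) (K(O) = (-198 + O)*(2*O) = 2*O*(-198 + O))
K(J(-9)) - P(G) = 2*(4 - 2*(-9)² + 22*(-9))*(-198 + (4 - 2*(-9)² + 22*(-9))) - 1*0 = 2*(4 - 2*81 - 198)*(-198 + (4 - 2*81 - 198)) + 0 = 2*(4 - 162 - 198)*(-198 + (4 - 162 - 198)) + 0 = 2*(-356)*(-198 - 356) + 0 = 2*(-356)*(-554) + 0 = 394448 + 0 = 394448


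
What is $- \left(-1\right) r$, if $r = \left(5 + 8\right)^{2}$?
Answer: $169$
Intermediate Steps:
$r = 169$ ($r = 13^{2} = 169$)
$- \left(-1\right) r = - \left(-1\right) 169 = \left(-1\right) \left(-169\right) = 169$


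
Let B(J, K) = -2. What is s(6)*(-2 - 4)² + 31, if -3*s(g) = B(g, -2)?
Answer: 55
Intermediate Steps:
s(g) = ⅔ (s(g) = -⅓*(-2) = ⅔)
s(6)*(-2 - 4)² + 31 = 2*(-2 - 4)²/3 + 31 = (⅔)*(-6)² + 31 = (⅔)*36 + 31 = 24 + 31 = 55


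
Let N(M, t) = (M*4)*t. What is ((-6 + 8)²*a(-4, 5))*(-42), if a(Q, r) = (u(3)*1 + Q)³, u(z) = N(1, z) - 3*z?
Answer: 168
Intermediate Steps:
N(M, t) = 4*M*t (N(M, t) = (4*M)*t = 4*M*t)
u(z) = z (u(z) = 4*1*z - 3*z = 4*z - 3*z = z)
a(Q, r) = (3 + Q)³ (a(Q, r) = (3*1 + Q)³ = (3 + Q)³)
((-6 + 8)²*a(-4, 5))*(-42) = ((-6 + 8)²*(3 - 4)³)*(-42) = (2²*(-1)³)*(-42) = (4*(-1))*(-42) = -4*(-42) = 168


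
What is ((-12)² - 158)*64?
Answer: -896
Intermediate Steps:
((-12)² - 158)*64 = (144 - 158)*64 = -14*64 = -896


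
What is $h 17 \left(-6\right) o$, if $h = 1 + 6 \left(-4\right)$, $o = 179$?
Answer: $419934$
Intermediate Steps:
$h = -23$ ($h = 1 - 24 = -23$)
$h 17 \left(-6\right) o = \left(-23\right) 17 \left(-6\right) 179 = \left(-391\right) \left(-6\right) 179 = 2346 \cdot 179 = 419934$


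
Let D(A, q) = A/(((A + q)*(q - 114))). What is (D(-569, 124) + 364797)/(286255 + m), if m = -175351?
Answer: 1623347219/493522800 ≈ 3.2893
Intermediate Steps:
D(A, q) = A/((-114 + q)*(A + q)) (D(A, q) = A/(((A + q)*(-114 + q))) = A/(((-114 + q)*(A + q))) = A*(1/((-114 + q)*(A + q))) = A/((-114 + q)*(A + q)))
(D(-569, 124) + 364797)/(286255 + m) = (-569/(124² - 114*(-569) - 114*124 - 569*124) + 364797)/(286255 - 175351) = (-569/(15376 + 64866 - 14136 - 70556) + 364797)/110904 = (-569/(-4450) + 364797)*(1/110904) = (-569*(-1/4450) + 364797)*(1/110904) = (569/4450 + 364797)*(1/110904) = (1623347219/4450)*(1/110904) = 1623347219/493522800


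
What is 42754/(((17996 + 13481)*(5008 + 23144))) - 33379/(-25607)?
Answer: 509992735943/391231032516 ≈ 1.3036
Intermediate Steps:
42754/(((17996 + 13481)*(5008 + 23144))) - 33379/(-25607) = 42754/((31477*28152)) - 33379*(-1/25607) = 42754/886140504 + 1151/883 = 42754*(1/886140504) + 1151/883 = 21377/443070252 + 1151/883 = 509992735943/391231032516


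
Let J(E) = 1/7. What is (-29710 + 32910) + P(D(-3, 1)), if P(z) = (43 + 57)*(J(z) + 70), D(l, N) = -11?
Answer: 71500/7 ≈ 10214.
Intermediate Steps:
J(E) = ⅐
P(z) = 49100/7 (P(z) = (43 + 57)*(⅐ + 70) = 100*(491/7) = 49100/7)
(-29710 + 32910) + P(D(-3, 1)) = (-29710 + 32910) + 49100/7 = 3200 + 49100/7 = 71500/7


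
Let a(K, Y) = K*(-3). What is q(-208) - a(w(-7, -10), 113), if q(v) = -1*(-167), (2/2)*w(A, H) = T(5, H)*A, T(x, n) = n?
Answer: 377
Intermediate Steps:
w(A, H) = A*H (w(A, H) = H*A = A*H)
q(v) = 167
a(K, Y) = -3*K
q(-208) - a(w(-7, -10), 113) = 167 - (-3)*(-7*(-10)) = 167 - (-3)*70 = 167 - 1*(-210) = 167 + 210 = 377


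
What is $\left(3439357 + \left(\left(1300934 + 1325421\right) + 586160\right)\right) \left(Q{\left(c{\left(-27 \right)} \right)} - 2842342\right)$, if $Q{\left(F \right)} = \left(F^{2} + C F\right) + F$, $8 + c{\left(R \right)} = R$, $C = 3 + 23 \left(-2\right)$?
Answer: $-18888968369184$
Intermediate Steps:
$C = -43$ ($C = 3 - 46 = -43$)
$c{\left(R \right)} = -8 + R$
$Q{\left(F \right)} = F^{2} - 42 F$ ($Q{\left(F \right)} = \left(F^{2} - 43 F\right) + F = F^{2} - 42 F$)
$\left(3439357 + \left(\left(1300934 + 1325421\right) + 586160\right)\right) \left(Q{\left(c{\left(-27 \right)} \right)} - 2842342\right) = \left(3439357 + \left(\left(1300934 + 1325421\right) + 586160\right)\right) \left(\left(-8 - 27\right) \left(-42 - 35\right) - 2842342\right) = \left(3439357 + \left(2626355 + 586160\right)\right) \left(- 35 \left(-42 - 35\right) - 2842342\right) = \left(3439357 + 3212515\right) \left(\left(-35\right) \left(-77\right) - 2842342\right) = 6651872 \left(2695 - 2842342\right) = 6651872 \left(-2839647\right) = -18888968369184$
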